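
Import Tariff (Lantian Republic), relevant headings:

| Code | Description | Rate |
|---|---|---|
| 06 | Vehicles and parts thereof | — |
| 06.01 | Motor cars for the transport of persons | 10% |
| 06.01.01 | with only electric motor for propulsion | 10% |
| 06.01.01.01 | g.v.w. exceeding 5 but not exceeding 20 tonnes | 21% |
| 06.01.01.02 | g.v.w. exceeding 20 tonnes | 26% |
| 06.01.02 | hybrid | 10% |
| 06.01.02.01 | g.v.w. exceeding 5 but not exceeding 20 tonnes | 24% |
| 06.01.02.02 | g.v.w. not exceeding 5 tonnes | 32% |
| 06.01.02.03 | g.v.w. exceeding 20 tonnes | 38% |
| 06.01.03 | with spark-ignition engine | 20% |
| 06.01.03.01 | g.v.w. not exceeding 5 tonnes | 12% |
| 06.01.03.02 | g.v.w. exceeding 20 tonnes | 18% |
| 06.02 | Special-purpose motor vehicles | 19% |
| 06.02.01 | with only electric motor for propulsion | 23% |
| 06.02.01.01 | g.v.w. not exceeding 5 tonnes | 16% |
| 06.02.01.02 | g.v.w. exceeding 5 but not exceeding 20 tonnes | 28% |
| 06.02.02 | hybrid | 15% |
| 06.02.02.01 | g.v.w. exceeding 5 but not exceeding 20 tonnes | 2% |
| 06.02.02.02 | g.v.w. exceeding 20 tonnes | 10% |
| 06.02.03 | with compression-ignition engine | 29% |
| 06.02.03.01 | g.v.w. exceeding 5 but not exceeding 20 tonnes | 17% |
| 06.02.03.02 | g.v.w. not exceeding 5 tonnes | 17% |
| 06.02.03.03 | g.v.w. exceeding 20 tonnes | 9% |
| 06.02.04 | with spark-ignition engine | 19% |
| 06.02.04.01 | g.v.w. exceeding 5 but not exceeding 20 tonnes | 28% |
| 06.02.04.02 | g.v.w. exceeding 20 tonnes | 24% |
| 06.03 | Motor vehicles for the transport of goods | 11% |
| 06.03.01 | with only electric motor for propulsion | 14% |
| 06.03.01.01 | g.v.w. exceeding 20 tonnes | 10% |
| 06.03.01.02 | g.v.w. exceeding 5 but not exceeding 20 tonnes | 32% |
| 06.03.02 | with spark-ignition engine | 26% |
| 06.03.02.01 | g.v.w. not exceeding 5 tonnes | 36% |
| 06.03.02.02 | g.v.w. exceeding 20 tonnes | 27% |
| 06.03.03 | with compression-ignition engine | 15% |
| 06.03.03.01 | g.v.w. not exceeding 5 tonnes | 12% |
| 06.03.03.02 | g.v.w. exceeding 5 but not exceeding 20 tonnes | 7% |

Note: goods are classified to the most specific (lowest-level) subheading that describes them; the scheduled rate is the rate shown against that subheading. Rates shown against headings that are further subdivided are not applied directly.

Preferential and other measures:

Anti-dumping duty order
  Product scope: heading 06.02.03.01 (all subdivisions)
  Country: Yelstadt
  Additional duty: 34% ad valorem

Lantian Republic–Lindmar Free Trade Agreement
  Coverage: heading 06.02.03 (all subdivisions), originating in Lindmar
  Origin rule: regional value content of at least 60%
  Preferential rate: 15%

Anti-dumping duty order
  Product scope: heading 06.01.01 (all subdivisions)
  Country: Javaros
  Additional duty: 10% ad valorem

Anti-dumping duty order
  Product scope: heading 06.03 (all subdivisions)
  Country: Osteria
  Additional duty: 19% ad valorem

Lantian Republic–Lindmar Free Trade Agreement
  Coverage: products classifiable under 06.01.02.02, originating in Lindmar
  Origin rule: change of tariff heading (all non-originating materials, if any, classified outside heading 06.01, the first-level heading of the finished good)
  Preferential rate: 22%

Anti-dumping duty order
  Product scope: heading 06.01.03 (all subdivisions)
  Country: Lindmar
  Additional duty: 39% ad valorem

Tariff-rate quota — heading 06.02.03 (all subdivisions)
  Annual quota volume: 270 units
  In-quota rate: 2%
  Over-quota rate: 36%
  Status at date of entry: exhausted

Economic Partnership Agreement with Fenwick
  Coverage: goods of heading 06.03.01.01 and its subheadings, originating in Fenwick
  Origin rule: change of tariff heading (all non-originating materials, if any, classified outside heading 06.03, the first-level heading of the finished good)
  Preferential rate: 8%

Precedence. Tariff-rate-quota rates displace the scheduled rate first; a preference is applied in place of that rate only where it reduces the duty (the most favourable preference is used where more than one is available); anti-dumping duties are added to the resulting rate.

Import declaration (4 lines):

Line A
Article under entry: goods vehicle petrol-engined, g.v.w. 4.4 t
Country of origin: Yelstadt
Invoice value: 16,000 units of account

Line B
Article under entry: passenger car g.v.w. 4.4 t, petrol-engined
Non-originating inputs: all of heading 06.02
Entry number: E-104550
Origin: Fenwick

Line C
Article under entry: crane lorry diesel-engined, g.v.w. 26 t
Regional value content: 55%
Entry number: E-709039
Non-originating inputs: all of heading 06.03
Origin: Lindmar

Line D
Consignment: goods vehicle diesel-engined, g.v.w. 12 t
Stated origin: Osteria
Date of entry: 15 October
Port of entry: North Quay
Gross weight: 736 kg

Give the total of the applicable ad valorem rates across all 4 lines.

110%

Line A: goods vehicle → 06.03; petrol-engined → 06.03.02; g.v.w. 4.4 t → 06.03.02.01. Scheduled 36%. No special measure applies. → 36%.
Line B: passenger car → 06.01; petrol-engined → 06.01.03; g.v.w. 4.4 t → 06.01.03.01. Scheduled 12%. Fenwick agreement on 06.03.01.01: 06.01.03.01 not covered. → 12%.
Line C: crane lorry → 06.02; diesel-engined → 06.02.03; g.v.w. 26 t → 06.02.03.03. Scheduled 9%. quota on 06.02.03 exhausted → over-quota 36%; Lindmar agreement on 06.02.03: RVC < 60%; Lindmar agreement on 06.01.02.02: 06.02.03.03 not covered. → 36%.
Line D: goods vehicle → 06.03; diesel-engined → 06.03.03; g.v.w. 12 t → 06.03.03.02. Scheduled 7%. anti-dumping (Osteria, 06.03): +19%; total 7% + 19% = 26%. → 26%.
Sum: 36% + 12% + 36% + 26% = 110%.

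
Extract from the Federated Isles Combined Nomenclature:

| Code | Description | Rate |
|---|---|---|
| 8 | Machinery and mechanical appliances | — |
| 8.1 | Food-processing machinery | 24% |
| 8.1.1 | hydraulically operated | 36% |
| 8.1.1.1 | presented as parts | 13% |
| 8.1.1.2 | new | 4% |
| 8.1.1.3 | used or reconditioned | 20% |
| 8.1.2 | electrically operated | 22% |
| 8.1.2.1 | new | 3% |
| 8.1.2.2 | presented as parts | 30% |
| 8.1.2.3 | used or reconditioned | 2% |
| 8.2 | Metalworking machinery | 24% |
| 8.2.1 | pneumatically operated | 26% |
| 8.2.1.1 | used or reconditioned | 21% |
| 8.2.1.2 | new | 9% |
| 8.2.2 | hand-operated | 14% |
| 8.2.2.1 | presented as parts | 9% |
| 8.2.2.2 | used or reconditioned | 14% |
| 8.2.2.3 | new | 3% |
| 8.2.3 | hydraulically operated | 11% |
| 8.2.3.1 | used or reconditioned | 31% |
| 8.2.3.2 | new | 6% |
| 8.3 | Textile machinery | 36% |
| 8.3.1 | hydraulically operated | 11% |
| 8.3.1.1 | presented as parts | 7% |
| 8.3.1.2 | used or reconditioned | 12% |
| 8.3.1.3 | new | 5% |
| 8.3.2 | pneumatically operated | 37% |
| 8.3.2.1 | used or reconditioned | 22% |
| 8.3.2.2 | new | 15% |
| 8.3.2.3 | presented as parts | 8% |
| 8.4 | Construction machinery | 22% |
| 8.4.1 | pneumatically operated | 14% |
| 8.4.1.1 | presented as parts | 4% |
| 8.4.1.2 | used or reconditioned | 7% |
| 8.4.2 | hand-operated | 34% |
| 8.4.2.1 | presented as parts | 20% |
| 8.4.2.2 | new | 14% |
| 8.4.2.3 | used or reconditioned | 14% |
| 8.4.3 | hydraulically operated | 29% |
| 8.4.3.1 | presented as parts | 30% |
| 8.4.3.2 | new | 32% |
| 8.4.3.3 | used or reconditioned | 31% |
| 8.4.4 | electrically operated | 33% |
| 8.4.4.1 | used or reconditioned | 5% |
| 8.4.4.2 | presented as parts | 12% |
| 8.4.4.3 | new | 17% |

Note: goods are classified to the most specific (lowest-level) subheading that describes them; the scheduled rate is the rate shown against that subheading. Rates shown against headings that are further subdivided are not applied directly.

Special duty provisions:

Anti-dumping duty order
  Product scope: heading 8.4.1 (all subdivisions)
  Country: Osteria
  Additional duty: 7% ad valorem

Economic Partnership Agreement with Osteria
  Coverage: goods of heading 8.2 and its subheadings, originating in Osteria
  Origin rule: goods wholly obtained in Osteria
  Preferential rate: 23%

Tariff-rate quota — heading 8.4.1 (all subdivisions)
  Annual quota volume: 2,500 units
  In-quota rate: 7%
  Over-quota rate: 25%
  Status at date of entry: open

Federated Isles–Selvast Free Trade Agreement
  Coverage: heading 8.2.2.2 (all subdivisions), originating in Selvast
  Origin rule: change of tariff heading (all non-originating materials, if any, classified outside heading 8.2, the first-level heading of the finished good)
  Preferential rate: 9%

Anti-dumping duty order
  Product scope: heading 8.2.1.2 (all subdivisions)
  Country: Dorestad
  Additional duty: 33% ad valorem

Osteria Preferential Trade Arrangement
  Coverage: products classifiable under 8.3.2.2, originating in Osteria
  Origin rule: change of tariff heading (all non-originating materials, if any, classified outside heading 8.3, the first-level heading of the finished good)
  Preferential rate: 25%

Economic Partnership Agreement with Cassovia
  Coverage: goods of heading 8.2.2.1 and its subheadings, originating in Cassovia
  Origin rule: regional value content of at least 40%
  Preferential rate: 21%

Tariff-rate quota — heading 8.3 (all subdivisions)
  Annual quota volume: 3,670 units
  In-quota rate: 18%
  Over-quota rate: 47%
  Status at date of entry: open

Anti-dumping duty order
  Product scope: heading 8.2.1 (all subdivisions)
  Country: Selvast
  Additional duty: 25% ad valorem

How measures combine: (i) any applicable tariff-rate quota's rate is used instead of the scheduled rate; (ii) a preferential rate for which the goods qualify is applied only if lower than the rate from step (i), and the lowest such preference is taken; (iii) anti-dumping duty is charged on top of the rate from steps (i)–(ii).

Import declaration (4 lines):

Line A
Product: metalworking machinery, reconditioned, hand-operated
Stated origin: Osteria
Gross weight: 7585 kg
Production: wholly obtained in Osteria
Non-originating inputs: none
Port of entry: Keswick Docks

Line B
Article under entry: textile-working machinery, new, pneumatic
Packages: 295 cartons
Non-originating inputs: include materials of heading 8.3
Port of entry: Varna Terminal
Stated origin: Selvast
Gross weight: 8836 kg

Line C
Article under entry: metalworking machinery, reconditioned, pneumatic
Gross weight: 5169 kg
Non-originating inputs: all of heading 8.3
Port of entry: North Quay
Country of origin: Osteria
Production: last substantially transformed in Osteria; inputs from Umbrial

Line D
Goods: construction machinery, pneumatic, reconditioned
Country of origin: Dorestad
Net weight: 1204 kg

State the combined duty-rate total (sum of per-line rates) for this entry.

Line A: metalworking → 8.2; hand-operated → 8.2.2; reconditioned → 8.2.2.2. Scheduled 14%. Osteria agreement on 8.2: wholly obtained → 23% available; Osteria agreement on 8.3.2.2: 8.2.2.2 not covered; preference 23% not lower than 14% → no reduction. → 14%.
Line B: textile-working → 8.3; pneumatic → 8.3.2; new → 8.3.2.2. Scheduled 15%. quota on 8.3 open → in-quota 18%; Selvast agreement on 8.2.2.2: 8.3.2.2 not covered. → 18%.
Line C: metalworking → 8.2; pneumatic → 8.2.1; reconditioned → 8.2.1.1. Scheduled 21%. Osteria agreement on 8.2: not wholly obtained; Osteria agreement on 8.3.2.2: 8.2.1.1 not covered. → 21%.
Line D: construction → 8.4; pneumatic → 8.4.1; reconditioned → 8.4.1.2. Scheduled 7%. quota on 8.4.1 open → in-quota 7%. → 7%.
Sum: 14% + 18% + 21% + 7% = 60%.

60%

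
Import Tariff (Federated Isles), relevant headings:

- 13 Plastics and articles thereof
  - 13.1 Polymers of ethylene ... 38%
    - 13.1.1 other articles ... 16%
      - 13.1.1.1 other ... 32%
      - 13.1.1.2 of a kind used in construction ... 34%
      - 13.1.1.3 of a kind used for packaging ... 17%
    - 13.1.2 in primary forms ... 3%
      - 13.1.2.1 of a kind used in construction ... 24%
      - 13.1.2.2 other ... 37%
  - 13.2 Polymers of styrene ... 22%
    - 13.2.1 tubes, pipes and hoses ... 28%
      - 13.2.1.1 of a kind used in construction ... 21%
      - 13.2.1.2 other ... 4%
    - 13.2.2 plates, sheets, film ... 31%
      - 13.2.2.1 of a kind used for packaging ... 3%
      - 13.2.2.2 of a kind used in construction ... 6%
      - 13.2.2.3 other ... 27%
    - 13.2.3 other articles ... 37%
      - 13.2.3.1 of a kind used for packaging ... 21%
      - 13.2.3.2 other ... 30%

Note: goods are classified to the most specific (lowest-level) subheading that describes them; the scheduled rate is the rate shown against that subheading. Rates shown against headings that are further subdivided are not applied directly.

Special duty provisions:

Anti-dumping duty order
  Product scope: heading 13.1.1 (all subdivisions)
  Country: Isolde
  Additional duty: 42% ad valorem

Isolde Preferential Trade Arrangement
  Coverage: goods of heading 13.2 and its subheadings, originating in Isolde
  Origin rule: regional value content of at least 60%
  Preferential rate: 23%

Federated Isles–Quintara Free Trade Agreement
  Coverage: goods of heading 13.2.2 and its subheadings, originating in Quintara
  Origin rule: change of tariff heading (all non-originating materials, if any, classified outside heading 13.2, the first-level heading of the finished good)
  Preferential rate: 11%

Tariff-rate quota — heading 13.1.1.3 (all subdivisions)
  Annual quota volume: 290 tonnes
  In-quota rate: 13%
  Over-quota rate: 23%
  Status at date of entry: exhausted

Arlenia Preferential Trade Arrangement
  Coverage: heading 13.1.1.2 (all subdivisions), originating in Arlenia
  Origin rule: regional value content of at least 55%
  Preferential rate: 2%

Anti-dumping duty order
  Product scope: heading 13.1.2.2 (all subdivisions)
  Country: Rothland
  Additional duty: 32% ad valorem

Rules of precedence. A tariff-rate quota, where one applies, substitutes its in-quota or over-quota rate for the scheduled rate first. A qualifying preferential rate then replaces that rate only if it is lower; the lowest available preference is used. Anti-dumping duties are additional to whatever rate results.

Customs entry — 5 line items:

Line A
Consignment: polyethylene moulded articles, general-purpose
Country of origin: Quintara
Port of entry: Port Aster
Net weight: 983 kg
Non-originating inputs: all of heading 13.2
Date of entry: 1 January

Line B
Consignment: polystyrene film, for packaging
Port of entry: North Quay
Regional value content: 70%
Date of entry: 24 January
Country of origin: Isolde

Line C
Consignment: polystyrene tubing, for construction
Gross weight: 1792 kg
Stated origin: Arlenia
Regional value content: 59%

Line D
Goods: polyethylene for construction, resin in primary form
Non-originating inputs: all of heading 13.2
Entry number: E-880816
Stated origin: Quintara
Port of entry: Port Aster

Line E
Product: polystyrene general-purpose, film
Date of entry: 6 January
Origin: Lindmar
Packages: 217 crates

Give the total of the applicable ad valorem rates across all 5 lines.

107%

Line A: polyethylene → 13.1; moulded articles → 13.1.1; general-purpose → 13.1.1.1. Scheduled 32%. Quintara agreement on 13.2.2: 13.1.1.1 not covered. → 32%.
Line B: polystyrene → 13.2; film → 13.2.2; for packaging → 13.2.2.1. Scheduled 3%. Isolde agreement on 13.2: RVC ≥ 60% → 23% available; preference 23% not lower than 3% → no reduction. → 3%.
Line C: polystyrene → 13.2; tubing → 13.2.1; for construction → 13.2.1.1. Scheduled 21%. Arlenia agreement on 13.1.1.2: 13.2.1.1 not covered. → 21%.
Line D: polyethylene → 13.1; resin in primary form → 13.1.2; for construction → 13.1.2.1. Scheduled 24%. Quintara agreement on 13.2.2: 13.1.2.1 not covered. → 24%.
Line E: polystyrene → 13.2; film → 13.2.2; general-purpose → 13.2.2.3. Scheduled 27%. No special measure applies. → 27%.
Sum: 32% + 3% + 21% + 24% + 27% = 107%.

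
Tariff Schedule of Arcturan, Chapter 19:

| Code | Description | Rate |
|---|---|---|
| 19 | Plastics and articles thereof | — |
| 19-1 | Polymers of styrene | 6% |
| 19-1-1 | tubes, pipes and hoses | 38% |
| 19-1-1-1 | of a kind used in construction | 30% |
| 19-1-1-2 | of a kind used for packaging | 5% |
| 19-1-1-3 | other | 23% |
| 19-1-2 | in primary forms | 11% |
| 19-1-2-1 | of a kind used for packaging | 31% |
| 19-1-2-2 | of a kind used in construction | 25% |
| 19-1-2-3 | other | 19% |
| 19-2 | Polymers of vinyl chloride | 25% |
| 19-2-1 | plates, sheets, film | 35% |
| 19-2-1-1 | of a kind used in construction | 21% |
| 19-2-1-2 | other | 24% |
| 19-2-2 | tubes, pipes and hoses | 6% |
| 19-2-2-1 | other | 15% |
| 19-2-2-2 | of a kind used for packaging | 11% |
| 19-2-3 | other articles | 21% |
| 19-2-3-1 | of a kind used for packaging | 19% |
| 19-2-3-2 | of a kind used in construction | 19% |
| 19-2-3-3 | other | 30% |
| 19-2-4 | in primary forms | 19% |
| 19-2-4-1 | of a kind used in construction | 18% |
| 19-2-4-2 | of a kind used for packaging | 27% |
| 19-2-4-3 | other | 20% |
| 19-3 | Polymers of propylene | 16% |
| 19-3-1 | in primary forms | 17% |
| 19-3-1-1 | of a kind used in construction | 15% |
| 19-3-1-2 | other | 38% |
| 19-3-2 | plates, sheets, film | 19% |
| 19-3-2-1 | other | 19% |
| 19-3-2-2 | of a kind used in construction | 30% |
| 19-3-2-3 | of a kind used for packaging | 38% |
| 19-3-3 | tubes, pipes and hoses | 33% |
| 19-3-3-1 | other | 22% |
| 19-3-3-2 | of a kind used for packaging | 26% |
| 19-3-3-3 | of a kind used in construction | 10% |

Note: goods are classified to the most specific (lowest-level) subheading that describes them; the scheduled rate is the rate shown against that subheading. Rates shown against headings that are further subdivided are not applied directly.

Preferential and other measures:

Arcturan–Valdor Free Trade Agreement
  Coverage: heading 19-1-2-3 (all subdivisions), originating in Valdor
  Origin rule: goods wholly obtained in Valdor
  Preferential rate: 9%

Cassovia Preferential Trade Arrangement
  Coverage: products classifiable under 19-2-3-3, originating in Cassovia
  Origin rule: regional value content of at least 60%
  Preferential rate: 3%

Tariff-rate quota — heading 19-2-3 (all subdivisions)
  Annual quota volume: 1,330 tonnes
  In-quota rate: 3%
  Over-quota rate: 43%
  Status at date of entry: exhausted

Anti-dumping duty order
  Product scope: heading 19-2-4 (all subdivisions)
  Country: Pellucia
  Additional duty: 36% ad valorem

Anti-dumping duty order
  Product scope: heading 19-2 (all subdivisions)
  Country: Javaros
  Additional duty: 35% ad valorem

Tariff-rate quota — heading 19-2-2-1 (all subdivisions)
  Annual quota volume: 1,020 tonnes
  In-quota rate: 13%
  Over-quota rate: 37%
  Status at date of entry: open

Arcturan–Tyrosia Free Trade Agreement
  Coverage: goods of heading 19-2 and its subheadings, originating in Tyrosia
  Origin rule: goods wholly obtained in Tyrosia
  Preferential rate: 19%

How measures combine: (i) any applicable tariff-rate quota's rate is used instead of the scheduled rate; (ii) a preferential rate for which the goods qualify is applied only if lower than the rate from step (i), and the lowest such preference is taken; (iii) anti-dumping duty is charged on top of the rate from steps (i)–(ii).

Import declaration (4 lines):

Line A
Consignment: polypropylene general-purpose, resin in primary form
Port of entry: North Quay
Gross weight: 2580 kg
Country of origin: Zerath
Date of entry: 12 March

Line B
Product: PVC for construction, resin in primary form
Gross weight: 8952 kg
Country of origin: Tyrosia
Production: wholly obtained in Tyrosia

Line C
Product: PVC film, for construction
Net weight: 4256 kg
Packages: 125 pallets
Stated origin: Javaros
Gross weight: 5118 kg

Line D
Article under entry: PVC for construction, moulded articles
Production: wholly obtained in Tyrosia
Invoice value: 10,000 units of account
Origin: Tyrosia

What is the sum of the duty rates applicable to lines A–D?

131%

Line A: polypropylene → 19-3; resin in primary form → 19-3-1; general-purpose → 19-3-1-2. Scheduled 38%. No special measure applies. → 38%.
Line B: PVC → 19-2; resin in primary form → 19-2-4; for construction → 19-2-4-1. Scheduled 18%. Tyrosia agreement on 19-2: wholly obtained → 19% available; preference 19% not lower than 18% → no reduction. → 18%.
Line C: PVC → 19-2; film → 19-2-1; for construction → 19-2-1-1. Scheduled 21%. anti-dumping (Javaros, 19-2): +35%; total 21% + 35% = 56%. → 56%.
Line D: PVC → 19-2; moulded articles → 19-2-3; for construction → 19-2-3-2. Scheduled 19%. quota on 19-2-3 exhausted → over-quota 43%; Tyrosia agreement on 19-2: wholly obtained → 19% available; preferential 19%. → 19%.
Sum: 38% + 18% + 56% + 19% = 131%.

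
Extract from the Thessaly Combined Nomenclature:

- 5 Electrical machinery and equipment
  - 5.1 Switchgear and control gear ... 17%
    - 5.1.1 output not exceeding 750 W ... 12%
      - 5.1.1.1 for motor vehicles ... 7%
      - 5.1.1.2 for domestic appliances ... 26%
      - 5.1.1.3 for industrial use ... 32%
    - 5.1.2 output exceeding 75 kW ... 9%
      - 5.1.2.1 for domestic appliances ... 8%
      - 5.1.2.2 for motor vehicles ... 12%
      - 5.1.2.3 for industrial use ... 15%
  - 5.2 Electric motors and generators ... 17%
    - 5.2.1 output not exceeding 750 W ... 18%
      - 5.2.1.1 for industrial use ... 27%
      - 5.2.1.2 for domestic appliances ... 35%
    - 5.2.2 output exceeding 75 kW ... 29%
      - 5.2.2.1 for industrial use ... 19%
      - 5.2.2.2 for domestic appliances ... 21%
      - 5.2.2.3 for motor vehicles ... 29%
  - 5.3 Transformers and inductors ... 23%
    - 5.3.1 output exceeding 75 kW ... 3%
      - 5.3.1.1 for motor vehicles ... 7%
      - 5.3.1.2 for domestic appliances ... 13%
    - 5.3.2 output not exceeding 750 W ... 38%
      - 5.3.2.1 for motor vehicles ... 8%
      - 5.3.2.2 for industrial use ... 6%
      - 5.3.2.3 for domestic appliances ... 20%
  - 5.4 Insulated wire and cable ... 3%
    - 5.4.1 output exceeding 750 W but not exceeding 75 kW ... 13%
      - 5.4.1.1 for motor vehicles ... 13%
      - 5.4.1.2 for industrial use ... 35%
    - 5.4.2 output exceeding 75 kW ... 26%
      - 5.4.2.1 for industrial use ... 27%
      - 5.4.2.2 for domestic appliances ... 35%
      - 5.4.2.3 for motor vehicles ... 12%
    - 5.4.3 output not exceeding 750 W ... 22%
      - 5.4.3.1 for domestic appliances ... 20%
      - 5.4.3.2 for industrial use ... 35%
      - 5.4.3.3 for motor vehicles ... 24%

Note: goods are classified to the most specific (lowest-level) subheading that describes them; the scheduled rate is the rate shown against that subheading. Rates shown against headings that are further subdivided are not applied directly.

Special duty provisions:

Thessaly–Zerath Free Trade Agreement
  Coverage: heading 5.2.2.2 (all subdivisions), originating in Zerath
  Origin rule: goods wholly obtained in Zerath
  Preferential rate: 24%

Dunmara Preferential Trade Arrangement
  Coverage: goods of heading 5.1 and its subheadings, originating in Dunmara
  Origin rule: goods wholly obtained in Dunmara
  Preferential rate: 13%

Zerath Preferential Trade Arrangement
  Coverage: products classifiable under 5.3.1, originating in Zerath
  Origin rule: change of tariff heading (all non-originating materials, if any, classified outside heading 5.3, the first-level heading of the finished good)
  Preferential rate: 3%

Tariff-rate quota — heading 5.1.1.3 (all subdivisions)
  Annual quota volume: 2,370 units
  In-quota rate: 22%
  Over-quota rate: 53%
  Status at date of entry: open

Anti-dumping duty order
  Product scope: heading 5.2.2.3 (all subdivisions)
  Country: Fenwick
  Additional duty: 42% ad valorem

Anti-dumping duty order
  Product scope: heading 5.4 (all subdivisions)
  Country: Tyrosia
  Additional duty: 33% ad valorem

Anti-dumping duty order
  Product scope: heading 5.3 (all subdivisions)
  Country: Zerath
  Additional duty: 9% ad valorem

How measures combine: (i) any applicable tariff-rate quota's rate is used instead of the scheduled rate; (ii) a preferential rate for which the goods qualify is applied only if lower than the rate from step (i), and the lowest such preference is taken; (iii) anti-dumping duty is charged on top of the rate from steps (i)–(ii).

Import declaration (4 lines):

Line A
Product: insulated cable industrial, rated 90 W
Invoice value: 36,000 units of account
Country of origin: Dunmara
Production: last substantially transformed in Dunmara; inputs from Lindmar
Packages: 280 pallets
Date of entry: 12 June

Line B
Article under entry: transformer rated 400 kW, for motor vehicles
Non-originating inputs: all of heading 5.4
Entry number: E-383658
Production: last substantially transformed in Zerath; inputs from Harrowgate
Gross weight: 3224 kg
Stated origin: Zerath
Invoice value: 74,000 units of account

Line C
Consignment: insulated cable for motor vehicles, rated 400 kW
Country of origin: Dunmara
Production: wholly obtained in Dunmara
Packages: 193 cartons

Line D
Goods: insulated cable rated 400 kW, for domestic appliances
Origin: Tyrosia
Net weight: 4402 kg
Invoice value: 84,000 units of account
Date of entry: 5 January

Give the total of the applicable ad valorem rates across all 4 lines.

Line A: insulated cable → 5.4; rated 90 W → 5.4.3; industrial → 5.4.3.2. Scheduled 35%. Dunmara agreement on 5.1: 5.4.3.2 not covered. → 35%.
Line B: transformer → 5.3; rated 400 kW → 5.3.1; for motor vehicles → 5.3.1.1. Scheduled 7%. Zerath agreement on 5.2.2.2: 5.3.1.1 not covered; Zerath agreement on 5.3.1: CTH met → 3% available; preferential 3%; anti-dumping (Zerath, 5.3): +9%; total 3% + 9% = 12%. → 12%.
Line C: insulated cable → 5.4; rated 400 kW → 5.4.2; for motor vehicles → 5.4.2.3. Scheduled 12%. Dunmara agreement on 5.1: 5.4.2.3 not covered. → 12%.
Line D: insulated cable → 5.4; rated 400 kW → 5.4.2; for domestic appliances → 5.4.2.2. Scheduled 35%. anti-dumping (Tyrosia, 5.4): +33%; total 35% + 33% = 68%. → 68%.
Sum: 35% + 12% + 12% + 68% = 127%.

127%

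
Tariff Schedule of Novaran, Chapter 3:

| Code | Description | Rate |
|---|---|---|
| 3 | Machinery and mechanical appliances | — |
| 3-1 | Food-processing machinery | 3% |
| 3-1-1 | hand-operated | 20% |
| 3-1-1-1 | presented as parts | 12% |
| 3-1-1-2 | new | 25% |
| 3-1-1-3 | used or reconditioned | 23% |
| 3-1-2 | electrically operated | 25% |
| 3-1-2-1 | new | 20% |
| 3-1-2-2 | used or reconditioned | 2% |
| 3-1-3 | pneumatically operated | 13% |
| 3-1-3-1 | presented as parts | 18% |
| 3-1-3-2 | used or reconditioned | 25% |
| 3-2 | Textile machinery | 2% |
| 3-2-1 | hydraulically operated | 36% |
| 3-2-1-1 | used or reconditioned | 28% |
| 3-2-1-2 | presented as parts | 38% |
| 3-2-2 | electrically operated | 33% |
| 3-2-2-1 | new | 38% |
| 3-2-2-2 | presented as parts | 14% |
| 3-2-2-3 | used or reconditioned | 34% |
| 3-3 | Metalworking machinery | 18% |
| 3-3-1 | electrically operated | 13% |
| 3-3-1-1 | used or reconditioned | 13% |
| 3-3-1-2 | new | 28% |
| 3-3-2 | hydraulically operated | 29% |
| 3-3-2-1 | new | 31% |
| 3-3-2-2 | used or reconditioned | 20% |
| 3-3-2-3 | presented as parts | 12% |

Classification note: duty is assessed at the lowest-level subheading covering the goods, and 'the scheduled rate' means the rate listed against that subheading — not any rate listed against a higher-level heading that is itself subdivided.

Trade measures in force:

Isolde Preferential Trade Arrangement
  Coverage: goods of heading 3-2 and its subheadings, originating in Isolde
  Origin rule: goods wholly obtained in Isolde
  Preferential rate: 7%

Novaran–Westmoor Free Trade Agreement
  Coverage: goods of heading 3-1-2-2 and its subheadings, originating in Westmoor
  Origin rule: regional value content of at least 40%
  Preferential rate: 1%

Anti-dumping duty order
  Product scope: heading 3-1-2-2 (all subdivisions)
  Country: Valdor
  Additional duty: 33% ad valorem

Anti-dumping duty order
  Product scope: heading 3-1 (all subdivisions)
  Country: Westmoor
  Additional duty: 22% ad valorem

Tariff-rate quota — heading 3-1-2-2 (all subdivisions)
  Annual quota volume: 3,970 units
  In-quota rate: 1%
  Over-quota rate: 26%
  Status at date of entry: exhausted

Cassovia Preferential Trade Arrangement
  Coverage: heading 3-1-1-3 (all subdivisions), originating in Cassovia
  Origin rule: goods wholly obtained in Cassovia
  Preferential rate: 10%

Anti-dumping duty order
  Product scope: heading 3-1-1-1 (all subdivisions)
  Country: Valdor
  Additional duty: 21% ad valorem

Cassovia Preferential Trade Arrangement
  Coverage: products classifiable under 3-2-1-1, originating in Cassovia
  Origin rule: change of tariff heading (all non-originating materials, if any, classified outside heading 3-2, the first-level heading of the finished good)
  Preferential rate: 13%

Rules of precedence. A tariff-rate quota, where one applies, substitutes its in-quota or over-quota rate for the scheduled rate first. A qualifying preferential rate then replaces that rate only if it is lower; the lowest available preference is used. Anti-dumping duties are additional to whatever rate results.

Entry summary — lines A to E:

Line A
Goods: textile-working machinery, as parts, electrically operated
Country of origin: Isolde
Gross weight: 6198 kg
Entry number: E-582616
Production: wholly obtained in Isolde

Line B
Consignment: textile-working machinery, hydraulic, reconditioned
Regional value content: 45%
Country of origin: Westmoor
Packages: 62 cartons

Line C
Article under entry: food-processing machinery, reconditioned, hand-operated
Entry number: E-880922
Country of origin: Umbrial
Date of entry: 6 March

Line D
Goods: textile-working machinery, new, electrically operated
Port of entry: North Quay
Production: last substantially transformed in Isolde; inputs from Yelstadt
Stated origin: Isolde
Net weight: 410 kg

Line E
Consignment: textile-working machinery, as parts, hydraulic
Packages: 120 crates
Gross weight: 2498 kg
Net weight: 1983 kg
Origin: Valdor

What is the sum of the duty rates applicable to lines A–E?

134%

Line A: textile-working → 3-2; electrically operated → 3-2-2; as parts → 3-2-2-2. Scheduled 14%. Isolde agreement on 3-2: wholly obtained → 7% available; preferential 7%. → 7%.
Line B: textile-working → 3-2; hydraulic → 3-2-1; reconditioned → 3-2-1-1. Scheduled 28%. Westmoor agreement on 3-1-2-2: 3-2-1-1 not covered. → 28%.
Line C: food-processing → 3-1; hand-operated → 3-1-1; reconditioned → 3-1-1-3. Scheduled 23%. No special measure applies. → 23%.
Line D: textile-working → 3-2; electrically operated → 3-2-2; new → 3-2-2-1. Scheduled 38%. Isolde agreement on 3-2: not wholly obtained. → 38%.
Line E: textile-working → 3-2; hydraulic → 3-2-1; as parts → 3-2-1-2. Scheduled 38%. No special measure applies. → 38%.
Sum: 7% + 28% + 23% + 38% + 38% = 134%.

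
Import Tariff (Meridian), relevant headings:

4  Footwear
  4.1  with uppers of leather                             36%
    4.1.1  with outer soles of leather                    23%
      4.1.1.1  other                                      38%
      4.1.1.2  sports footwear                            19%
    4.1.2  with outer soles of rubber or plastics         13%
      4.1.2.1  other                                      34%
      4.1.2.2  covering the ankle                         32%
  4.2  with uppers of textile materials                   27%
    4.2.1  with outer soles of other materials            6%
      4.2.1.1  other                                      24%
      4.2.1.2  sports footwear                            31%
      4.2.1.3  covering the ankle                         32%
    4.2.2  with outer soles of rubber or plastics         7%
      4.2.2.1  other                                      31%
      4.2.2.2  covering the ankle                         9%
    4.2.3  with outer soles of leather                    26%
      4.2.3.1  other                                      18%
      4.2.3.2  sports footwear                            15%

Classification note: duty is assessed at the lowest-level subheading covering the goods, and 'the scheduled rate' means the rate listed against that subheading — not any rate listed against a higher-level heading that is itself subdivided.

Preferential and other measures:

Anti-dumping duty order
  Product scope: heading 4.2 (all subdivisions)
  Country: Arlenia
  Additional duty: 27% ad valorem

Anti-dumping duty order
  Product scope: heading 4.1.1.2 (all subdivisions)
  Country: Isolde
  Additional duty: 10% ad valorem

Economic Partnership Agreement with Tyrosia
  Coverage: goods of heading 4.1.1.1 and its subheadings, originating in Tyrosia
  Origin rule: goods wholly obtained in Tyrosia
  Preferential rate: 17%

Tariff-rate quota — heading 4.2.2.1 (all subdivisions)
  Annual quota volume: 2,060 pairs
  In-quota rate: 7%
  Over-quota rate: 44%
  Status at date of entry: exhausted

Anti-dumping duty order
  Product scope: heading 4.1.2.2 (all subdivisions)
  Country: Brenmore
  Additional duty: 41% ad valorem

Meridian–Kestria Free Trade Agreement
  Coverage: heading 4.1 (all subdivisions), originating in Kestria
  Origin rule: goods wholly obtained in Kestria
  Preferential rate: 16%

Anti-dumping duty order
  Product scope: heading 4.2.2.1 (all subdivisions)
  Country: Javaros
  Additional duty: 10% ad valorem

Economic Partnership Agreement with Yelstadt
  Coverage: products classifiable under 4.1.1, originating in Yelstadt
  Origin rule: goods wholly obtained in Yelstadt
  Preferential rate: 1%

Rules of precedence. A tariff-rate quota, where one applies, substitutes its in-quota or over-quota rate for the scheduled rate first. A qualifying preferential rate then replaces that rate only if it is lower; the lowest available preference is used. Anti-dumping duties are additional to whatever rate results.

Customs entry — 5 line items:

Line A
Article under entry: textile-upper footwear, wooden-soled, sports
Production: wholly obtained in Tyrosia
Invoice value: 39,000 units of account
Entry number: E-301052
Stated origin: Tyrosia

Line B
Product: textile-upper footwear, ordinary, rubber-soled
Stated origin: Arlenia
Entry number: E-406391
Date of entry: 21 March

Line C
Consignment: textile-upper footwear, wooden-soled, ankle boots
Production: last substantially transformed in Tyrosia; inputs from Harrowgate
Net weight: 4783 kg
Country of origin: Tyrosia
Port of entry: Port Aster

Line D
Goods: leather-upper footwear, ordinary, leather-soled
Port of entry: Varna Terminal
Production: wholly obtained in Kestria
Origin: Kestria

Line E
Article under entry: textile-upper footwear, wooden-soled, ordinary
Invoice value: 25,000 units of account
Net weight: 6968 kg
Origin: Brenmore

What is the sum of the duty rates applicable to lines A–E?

174%

Line A: textile-upper → 4.2; wooden-soled → 4.2.1; sports → 4.2.1.2. Scheduled 31%. Tyrosia agreement on 4.1.1.1: 4.2.1.2 not covered. → 31%.
Line B: textile-upper → 4.2; rubber-soled → 4.2.2; ordinary → 4.2.2.1. Scheduled 31%. quota on 4.2.2.1 exhausted → over-quota 44%; anti-dumping (Arlenia, 4.2): +27%; total 44% + 27% = 71%. → 71%.
Line C: textile-upper → 4.2; wooden-soled → 4.2.1; ankle boots → 4.2.1.3. Scheduled 32%. Tyrosia agreement on 4.1.1.1: 4.2.1.3 not covered. → 32%.
Line D: leather-upper → 4.1; leather-soled → 4.1.1; ordinary → 4.1.1.1. Scheduled 38%. Kestria agreement on 4.1: wholly obtained → 16% available; preferential 16%. → 16%.
Line E: textile-upper → 4.2; wooden-soled → 4.2.1; ordinary → 4.2.1.1. Scheduled 24%. No special measure applies. → 24%.
Sum: 31% + 71% + 32% + 16% + 24% = 174%.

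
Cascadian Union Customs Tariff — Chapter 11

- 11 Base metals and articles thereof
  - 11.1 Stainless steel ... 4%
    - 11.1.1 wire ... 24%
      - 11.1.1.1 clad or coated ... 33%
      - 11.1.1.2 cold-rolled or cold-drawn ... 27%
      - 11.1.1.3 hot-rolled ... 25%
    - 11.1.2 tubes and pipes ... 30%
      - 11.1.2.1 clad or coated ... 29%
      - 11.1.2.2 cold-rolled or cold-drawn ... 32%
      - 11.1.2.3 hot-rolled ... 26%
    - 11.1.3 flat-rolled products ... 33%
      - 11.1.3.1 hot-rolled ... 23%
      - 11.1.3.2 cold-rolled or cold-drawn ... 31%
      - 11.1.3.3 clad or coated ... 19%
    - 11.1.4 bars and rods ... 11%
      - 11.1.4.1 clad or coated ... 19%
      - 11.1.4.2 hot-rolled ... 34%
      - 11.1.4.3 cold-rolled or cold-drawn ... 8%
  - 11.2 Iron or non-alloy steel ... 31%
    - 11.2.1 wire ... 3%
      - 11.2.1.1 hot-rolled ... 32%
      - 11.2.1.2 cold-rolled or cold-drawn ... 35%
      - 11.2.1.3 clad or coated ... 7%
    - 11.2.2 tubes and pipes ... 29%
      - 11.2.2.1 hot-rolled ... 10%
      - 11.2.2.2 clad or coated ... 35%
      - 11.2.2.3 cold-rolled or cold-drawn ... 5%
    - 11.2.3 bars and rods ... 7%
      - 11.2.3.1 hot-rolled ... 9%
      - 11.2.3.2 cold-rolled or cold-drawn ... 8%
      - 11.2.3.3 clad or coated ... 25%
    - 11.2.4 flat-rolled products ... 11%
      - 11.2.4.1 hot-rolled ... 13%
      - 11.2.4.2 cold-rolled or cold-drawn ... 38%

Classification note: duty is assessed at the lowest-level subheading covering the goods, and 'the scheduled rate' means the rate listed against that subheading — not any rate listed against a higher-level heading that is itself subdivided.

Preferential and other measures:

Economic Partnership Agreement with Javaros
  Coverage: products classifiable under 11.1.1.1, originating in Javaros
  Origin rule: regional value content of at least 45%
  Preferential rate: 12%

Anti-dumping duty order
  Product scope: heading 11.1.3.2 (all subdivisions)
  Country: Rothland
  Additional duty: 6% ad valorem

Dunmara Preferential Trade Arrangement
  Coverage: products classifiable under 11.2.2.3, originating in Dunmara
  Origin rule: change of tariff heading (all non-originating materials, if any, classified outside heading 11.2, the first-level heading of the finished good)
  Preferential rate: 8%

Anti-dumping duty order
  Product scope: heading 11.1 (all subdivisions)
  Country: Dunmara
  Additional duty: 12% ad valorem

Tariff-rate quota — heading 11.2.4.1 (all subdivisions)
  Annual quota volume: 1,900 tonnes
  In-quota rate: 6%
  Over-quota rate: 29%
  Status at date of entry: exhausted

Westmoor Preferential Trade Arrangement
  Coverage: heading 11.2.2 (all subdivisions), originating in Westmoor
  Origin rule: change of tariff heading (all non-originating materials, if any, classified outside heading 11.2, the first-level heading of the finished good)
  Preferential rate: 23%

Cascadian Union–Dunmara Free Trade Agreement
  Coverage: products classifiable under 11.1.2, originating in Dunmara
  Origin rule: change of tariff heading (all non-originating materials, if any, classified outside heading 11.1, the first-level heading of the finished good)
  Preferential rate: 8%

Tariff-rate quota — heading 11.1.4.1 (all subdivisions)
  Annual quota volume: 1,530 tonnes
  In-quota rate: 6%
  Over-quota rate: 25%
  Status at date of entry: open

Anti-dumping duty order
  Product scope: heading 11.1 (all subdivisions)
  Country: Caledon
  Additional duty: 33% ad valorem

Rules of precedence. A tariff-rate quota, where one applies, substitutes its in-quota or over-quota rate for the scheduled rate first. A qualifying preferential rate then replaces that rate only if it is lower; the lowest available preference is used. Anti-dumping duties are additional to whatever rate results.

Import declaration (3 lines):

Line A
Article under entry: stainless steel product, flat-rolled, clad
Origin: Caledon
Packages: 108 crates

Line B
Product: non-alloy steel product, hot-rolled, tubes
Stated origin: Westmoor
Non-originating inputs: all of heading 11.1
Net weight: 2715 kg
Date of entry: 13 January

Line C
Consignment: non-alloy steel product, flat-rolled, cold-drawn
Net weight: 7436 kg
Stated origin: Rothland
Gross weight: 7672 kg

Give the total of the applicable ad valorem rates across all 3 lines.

100%

Line A: stainless steel → 11.1; flat-rolled → 11.1.3; clad → 11.1.3.3. Scheduled 19%. anti-dumping (Caledon, 11.1): +33%; total 19% + 33% = 52%. → 52%.
Line B: non-alloy steel → 11.2; tubes → 11.2.2; hot-rolled → 11.2.2.1. Scheduled 10%. Westmoor agreement on 11.2.2: CTH met → 23% available; preference 23% not lower than 10% → no reduction. → 10%.
Line C: non-alloy steel → 11.2; flat-rolled → 11.2.4; cold-drawn → 11.2.4.2. Scheduled 38%. No special measure applies. → 38%.
Sum: 52% + 10% + 38% = 100%.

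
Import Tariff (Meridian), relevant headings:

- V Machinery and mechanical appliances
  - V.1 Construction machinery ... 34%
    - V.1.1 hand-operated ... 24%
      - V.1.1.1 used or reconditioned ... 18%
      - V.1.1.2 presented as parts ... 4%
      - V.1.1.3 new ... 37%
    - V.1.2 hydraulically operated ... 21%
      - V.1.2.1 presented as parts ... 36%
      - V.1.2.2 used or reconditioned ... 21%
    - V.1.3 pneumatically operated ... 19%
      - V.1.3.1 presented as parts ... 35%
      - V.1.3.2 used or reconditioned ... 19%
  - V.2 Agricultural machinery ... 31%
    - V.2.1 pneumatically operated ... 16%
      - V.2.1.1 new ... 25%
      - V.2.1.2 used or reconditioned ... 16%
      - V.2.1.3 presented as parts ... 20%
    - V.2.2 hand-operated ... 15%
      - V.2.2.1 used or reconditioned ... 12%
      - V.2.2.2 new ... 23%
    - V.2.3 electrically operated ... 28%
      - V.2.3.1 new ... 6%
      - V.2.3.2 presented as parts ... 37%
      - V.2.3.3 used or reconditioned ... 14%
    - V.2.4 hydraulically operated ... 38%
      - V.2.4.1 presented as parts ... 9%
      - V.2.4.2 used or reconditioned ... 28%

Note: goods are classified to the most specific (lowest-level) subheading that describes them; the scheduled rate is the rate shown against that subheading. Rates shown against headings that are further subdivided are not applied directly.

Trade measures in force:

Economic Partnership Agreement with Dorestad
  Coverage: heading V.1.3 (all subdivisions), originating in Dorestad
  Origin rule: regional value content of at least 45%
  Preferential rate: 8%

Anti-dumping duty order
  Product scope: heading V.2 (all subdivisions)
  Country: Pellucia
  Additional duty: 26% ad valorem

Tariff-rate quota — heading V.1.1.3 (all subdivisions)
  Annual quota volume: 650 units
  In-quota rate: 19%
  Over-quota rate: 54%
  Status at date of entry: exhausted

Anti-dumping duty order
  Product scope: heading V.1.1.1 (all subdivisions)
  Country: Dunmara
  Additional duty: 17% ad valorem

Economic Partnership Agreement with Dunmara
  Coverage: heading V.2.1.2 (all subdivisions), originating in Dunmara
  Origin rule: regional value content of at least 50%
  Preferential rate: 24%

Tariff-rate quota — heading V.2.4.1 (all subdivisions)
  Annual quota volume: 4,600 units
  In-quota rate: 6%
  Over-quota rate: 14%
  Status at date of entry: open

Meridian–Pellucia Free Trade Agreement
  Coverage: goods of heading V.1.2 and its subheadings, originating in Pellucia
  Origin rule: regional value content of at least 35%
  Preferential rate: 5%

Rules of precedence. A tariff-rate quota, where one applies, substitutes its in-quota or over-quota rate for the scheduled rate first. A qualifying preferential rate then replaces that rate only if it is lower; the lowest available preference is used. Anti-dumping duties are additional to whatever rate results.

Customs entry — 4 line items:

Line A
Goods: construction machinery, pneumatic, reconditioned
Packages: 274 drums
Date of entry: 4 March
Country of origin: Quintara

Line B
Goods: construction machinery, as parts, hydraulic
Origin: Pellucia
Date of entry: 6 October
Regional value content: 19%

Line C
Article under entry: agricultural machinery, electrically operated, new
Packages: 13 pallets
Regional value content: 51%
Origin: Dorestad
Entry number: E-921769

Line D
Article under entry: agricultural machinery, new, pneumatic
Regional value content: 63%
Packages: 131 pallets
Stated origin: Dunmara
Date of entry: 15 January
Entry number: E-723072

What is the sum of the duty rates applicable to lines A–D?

86%

Line A: construction → V.1; pneumatic → V.1.3; reconditioned → V.1.3.2. Scheduled 19%. No special measure applies. → 19%.
Line B: construction → V.1; hydraulic → V.1.2; as parts → V.1.2.1. Scheduled 36%. Pellucia agreement on V.1.2: RVC < 35%. → 36%.
Line C: agricultural → V.2; electrically operated → V.2.3; new → V.2.3.1. Scheduled 6%. Dorestad agreement on V.1.3: V.2.3.1 not covered. → 6%.
Line D: agricultural → V.2; pneumatic → V.2.1; new → V.2.1.1. Scheduled 25%. Dunmara agreement on V.2.1.2: V.2.1.1 not covered. → 25%.
Sum: 19% + 36% + 6% + 25% = 86%.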